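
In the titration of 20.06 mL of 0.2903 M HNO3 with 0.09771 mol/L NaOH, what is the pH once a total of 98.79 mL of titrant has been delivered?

12.51

n(acid) = 0.2903 x 0.02006 = 0.005823 mol; n(NaOH) added = 0.09771 x 0.09879 = 0.009653 mol.
Base is in excess by 0.009653 - 0.005823 = 0.003829 mol in a total volume of 0.1189 L.
[OH^-] = 0.003829/0.1189 = 0.03222 M, so pOH = 1.49 and pH = 14.00 - 1.49 = 12.51.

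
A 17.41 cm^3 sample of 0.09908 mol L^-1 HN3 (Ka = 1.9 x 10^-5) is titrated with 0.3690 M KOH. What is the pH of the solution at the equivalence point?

8.81

n(HN3) = 0.09908 x 0.01741 = 0.001725 mol; V(KOH) at equivalence = 0.001725/0.3690 = 0.004675 L.
At equivalence all the acid is converted to N3-; total volume = 0.01741 + 0.004675 = 0.02208 L, so [N3-] = 0.001725/0.02208 = 0.07811 M.
Kb = Kw/Ka = 1.0e-14 / 1.9 x 10^-5 = 5.26e-10.
[OH^-] = sqrt(Kb x [N3-]) = sqrt(5.26e-10 x 0.07811) = 6.41e-6 M.
pOH = 5.19, so pH = 14.00 - 5.19 = 8.81.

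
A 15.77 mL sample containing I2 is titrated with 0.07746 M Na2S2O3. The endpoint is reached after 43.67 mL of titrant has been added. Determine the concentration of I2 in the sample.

n(Na2S2O3) = 0.07746 x 0.04367 = 0.003383 mol.
From the balanced equation, 2 mol Na2S2O3 reacts with 1 mol I2, so n(I2) = 0.003383 x 1/2 = 0.001691 mol.
[I2] = 0.001691 / 0.01577 L = 0.107 M.

0.107 M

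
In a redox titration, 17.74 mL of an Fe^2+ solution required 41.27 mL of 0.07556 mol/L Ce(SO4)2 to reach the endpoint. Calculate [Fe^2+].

0.176 M

n(Ce(SO4)2) = 0.07556 x 0.04127 = 0.003118 mol.
From the balanced equation, 1 mol Ce(SO4)2 reacts with 1 mol Fe^2+, so n(Fe^2+) = 0.003118 x 1/1 = 0.003118 mol.
[Fe^2+] = 0.003118 / 0.01774 L = 0.176 M.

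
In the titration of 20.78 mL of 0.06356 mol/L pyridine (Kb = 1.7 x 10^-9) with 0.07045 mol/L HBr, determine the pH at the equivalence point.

3.35

n(C5H5N) = 0.06356 x 0.02078 = 0.001321 mol; V(HBr) at equivalence = 0.001321/0.07045 = 0.01875 L.
At equivalence the base is fully converted to C5H5NH+; total volume = 0.03953 L, so [C5H5NH+] = 0.001321/0.03953 = 0.03341 M.
Ka(C5H5NH+) = Kw/Kb = 1.0e-14 / 1.7 x 10^-9 = 5.88e-6.
[H^+] = sqrt(Ka x [C5H5NH+]) = sqrt(5.88e-6 x 0.03341) = 0.000443 M.
pH = -log(0.000443) = 3.35.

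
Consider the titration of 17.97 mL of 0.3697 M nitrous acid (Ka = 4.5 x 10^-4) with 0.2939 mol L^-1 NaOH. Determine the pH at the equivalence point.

8.28

n(HNO2) = 0.3697 x 0.01797 = 0.006644 mol; V(NaOH) at equivalence = 0.006644/0.2939 = 0.02260 L.
At equivalence all the acid is converted to NO2-; total volume = 0.01797 + 0.02260 = 0.04057 L, so [NO2-] = 0.006644/0.04057 = 0.1637 M.
Kb = Kw/Ka = 1.0e-14 / 4.5 x 10^-4 = 2.22e-11.
[OH^-] = sqrt(Kb x [NO2-]) = sqrt(2.22e-11 x 0.1637) = 1.91e-6 M.
pOH = 5.72, so pH = 14.00 - 5.72 = 8.28.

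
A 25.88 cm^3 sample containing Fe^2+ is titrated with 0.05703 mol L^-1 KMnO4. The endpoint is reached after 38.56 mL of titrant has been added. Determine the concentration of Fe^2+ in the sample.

n(KMnO4) = 0.05703 x 0.03856 = 0.002199 mol.
From the balanced equation, 1 mol KMnO4 reacts with 5 mol Fe^2+, so n(Fe^2+) = 0.002199 x 5/1 = 0.01100 mol.
[Fe^2+] = 0.01100 / 0.02588 L = 0.425 M.

0.425 M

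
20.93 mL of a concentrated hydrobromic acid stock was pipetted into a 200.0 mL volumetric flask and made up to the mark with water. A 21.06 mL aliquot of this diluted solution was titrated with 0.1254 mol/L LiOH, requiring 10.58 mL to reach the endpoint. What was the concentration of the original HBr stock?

n(LiOH) = 0.1254 x 0.01058 = 0.001327 mol.
n(HBr) in the aliquot = 0.001327 mol.
[diluted HBr] = 0.001327 / 0.02106 = 0.06300 M.
Dilution factor = 200.0/20.93 = 9.556, so [stock] = 0.06300 x 9.556 = 0.602 M.

0.602 M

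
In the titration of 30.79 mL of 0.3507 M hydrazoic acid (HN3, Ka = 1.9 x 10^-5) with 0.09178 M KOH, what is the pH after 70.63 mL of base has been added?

4.90

Initial n(HN3) = 0.3507 x 0.03079 = 0.01080 mol.
n(KOH) added = 0.09178 x 0.07063 = 0.006482 mol, converting that many moles of HN3 to N3-.
Remaining n(HN3) = 0.004316 mol; n(N3-) = 0.006482 mol.
By Henderson-Hasselbalch, pH = pKa + log([A^-]/[HA]) = 4.72 + log(0.006482/0.004316) = 4.72 + (+0.18) = 4.90.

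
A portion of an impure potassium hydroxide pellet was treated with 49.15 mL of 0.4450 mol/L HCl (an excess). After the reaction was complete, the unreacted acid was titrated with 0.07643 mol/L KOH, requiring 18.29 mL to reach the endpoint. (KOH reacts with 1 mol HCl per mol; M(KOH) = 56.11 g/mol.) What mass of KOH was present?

1.15 g

Total n(HCl) added = 0.4450 x 0.04915 = 0.02187 mol.
n(KOH) used = 0.07643 x 0.01829 = 0.001398 mol, which equals the excess n(HCl).
So n(HCl) consumed by the sample = 0.02187 - 0.001398 = 0.02047 mol.
n(KOH) = 0.02047 / 1 = 0.02047 mol.
mass = 0.02047 mol x 56.11 g/mol = 1.15 g.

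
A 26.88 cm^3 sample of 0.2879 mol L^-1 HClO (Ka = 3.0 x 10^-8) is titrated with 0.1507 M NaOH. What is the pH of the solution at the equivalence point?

n(HClO) = 0.2879 x 0.02688 = 0.007739 mol; V(NaOH) at equivalence = 0.007739/0.1507 = 0.05135 L.
At equivalence all the acid is converted to ClO-; total volume = 0.02688 + 0.05135 = 0.07823 L, so [ClO-] = 0.007739/0.07823 = 0.09892 M.
Kb = Kw/Ka = 1.0e-14 / 3.0 x 10^-8 = 3.33e-7.
[OH^-] = sqrt(Kb x [ClO-]) = sqrt(3.33e-7 x 0.09892) = 0.000182 M.
pOH = 3.74, so pH = 14.00 - 3.74 = 10.26.

10.26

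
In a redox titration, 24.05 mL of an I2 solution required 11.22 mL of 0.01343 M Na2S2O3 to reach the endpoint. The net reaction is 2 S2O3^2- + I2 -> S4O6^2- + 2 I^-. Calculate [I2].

n(Na2S2O3) = 0.01343 x 0.01122 = 0.0001507 mol.
From the balanced equation, 2 mol Na2S2O3 reacts with 1 mol I2, so n(I2) = 0.0001507 x 1/2 = 7.534e-5 mol.
[I2] = 7.534e-5 / 0.02405 L = 0.00313 M.

0.00313 M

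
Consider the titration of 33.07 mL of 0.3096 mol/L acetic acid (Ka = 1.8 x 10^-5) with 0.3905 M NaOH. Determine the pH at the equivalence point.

n(CH3COOH) = 0.3096 x 0.03307 = 0.01024 mol; V(NaOH) at equivalence = 0.01024/0.3905 = 0.02622 L.
At equivalence all the acid is converted to CH3COO-; total volume = 0.03307 + 0.02622 = 0.05929 L, so [CH3COO-] = 0.01024/0.05929 = 0.1727 M.
Kb = Kw/Ka = 1.0e-14 / 1.8 x 10^-5 = 5.56e-10.
[OH^-] = sqrt(Kb x [CH3COO-]) = sqrt(5.56e-10 x 0.1727) = 9.79e-6 M.
pOH = 5.01, so pH = 14.00 - 5.01 = 8.99.

8.99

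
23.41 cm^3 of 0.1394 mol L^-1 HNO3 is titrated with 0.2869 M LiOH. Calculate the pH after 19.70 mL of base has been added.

n(acid) = 0.1394 x 0.02341 = 0.003263 mol; n(LiOH) added = 0.2869 x 0.01970 = 0.005652 mol.
Base is in excess by 0.005652 - 0.003263 = 0.002389 mol in a total volume of 0.04311 L.
[OH^-] = 0.002389/0.04311 = 0.05541 M, so pOH = 1.26 and pH = 14.00 - 1.26 = 12.74.

12.74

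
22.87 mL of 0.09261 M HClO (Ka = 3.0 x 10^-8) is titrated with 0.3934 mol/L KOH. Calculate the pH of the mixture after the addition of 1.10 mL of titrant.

Initial n(HClO) = 0.09261 x 0.02287 = 0.002118 mol.
n(KOH) added = 0.3934 x 0.001100 = 0.0004327 mol, converting that many moles of HClO to ClO-.
Remaining n(HClO) = 0.001685 mol; n(ClO-) = 0.0004327 mol.
By Henderson-Hasselbalch, pH = pKa + log([A^-]/[HA]) = 7.52 + log(0.0004327/0.001685) = 7.52 + (-0.59) = 6.93.

6.93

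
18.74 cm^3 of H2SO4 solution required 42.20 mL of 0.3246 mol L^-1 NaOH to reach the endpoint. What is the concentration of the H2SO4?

0.365 M

n(NaOH) delivered = 0.3246 x 0.04220 = 0.01370 mol.
The reaction is 1 H2SO4 + 2 NaOH, so n(H2SO4) = 0.01370 x 1/2 = 0.006849 mol.
[H2SO4] = 0.006849 mol / 0.01874 L = 0.365 M.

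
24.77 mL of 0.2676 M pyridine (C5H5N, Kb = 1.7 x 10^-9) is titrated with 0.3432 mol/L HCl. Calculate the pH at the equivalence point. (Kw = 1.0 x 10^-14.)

3.03

n(C5H5N) = 0.2676 x 0.02477 = 0.006628 mol; V(HCl) at equivalence = 0.006628/0.3432 = 0.01931 L.
At equivalence the base is fully converted to C5H5NH+; total volume = 0.04408 L, so [C5H5NH+] = 0.006628/0.04408 = 0.1504 M.
Ka(C5H5NH+) = Kw/Kb = 1.0e-14 / 1.7 x 10^-9 = 5.88e-6.
[H^+] = sqrt(Ka x [C5H5NH+]) = sqrt(5.88e-6 x 0.1504) = 0.000940 M.
pH = -log(0.000940) = 3.03.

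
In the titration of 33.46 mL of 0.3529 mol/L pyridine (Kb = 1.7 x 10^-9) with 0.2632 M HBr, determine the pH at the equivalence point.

n(C5H5N) = 0.3529 x 0.03346 = 0.01181 mol; V(HBr) at equivalence = 0.01181/0.2632 = 0.04486 L.
At equivalence the base is fully converted to C5H5NH+; total volume = 0.07832 L, so [C5H5NH+] = 0.01181/0.07832 = 0.1508 M.
Ka(C5H5NH+) = Kw/Kb = 1.0e-14 / 1.7 x 10^-9 = 5.88e-6.
[H^+] = sqrt(Ka x [C5H5NH+]) = sqrt(5.88e-6 x 0.1508) = 0.000942 M.
pH = -log(0.000942) = 3.03.

3.03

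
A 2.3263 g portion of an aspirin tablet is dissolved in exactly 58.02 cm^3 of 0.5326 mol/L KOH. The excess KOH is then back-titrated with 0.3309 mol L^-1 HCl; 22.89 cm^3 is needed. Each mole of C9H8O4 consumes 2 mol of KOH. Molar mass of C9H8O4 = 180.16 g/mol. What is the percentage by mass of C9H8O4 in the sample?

Total n(KOH) added = 0.5326 x 0.05802 = 0.03090 mol.
n(HCl) used = 0.3309 x 0.02289 = 0.007574 mol, which equals the excess n(KOH).
So n(KOH) consumed by the sample = 0.03090 - 0.007574 = 0.02333 mol.
n(C9H8O4) = 0.02333 / 2 = 0.01166 mol.
mass C9H8O4 = 0.01166 x 180.16 = 2.101 g, so %C9H8O4 = 2.101/2.3263 x 100 = 90.3%.

90.3%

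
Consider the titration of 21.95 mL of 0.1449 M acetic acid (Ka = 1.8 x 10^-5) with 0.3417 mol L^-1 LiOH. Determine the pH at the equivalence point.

n(CH3COOH) = 0.1449 x 0.02195 = 0.003181 mol; V(LiOH) at equivalence = 0.003181/0.3417 = 0.009308 L.
At equivalence all the acid is converted to CH3COO-; total volume = 0.02195 + 0.009308 = 0.03126 L, so [CH3COO-] = 0.003181/0.03126 = 0.1018 M.
Kb = Kw/Ka = 1.0e-14 / 1.8 x 10^-5 = 5.56e-10.
[OH^-] = sqrt(Kb x [CH3COO-]) = sqrt(5.56e-10 x 0.1018) = 7.52e-6 M.
pOH = 5.12, so pH = 14.00 - 5.12 = 8.88.

8.88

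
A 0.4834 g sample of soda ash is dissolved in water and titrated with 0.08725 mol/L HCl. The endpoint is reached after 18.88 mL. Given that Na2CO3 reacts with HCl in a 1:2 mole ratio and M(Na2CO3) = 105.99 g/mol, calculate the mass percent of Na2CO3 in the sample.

n(HCl) = 0.08725 x 0.01888 = 0.001647 mol.
n(Na2CO3) = 0.001647 / 2 = 0.0008236 mol.
mass of Na2CO3 = 0.0008236 x 105.99 = 0.08730 g.
% purity = 0.08730 / 0.4834 x 100 = 18.1%.

18.1%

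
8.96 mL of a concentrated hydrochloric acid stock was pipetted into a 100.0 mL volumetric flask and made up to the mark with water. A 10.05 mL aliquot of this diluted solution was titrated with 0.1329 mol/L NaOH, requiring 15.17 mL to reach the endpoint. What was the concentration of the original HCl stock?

2.24 M

n(NaOH) = 0.1329 x 0.01517 = 0.002016 mol.
n(HCl) in the aliquot = 0.002016 mol.
[diluted HCl] = 0.002016 / 0.01005 = 0.2006 M.
Dilution factor = 100.0/8.960 = 11.16, so [stock] = 0.2006 x 11.16 = 2.24 M.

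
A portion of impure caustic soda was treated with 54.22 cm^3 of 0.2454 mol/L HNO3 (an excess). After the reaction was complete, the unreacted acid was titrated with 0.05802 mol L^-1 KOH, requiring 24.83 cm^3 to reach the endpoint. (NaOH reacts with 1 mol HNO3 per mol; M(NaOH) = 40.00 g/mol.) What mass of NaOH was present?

Total n(HNO3) added = 0.2454 x 0.05422 = 0.01331 mol.
n(KOH) used = 0.05802 x 0.02483 = 0.001441 mol, which equals the excess n(HNO3).
So n(HNO3) consumed by the sample = 0.01331 - 0.001441 = 0.01186 mol.
n(NaOH) = 0.01186 / 1 = 0.01186 mol.
mass = 0.01186 mol x 40.00 g/mol = 0.475 g.

0.475 g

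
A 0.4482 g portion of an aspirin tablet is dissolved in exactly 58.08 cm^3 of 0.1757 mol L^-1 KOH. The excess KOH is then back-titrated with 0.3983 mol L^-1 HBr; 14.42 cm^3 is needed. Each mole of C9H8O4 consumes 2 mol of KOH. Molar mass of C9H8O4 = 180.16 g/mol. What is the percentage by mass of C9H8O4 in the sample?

89.7%

Total n(KOH) added = 0.1757 x 0.05808 = 0.01020 mol.
n(HBr) used = 0.3983 x 0.01442 = 0.005743 mol, which equals the excess n(KOH).
So n(KOH) consumed by the sample = 0.01020 - 0.005743 = 0.004461 mol.
n(C9H8O4) = 0.004461 / 2 = 0.002231 mol.
mass C9H8O4 = 0.002231 x 180.16 = 0.4019 g, so %C9H8O4 = 0.4019/0.4482 x 100 = 89.7%.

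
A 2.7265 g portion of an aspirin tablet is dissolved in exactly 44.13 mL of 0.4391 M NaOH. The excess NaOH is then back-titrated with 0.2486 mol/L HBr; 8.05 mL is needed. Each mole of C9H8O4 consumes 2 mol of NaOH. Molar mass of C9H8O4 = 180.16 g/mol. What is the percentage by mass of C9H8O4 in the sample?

Total n(NaOH) added = 0.4391 x 0.04413 = 0.01938 mol.
n(HBr) used = 0.2486 x 0.008050 = 0.002001 mol, which equals the excess n(NaOH).
So n(NaOH) consumed by the sample = 0.01938 - 0.002001 = 0.01738 mol.
n(C9H8O4) = 0.01738 / 2 = 0.008688 mol.
mass C9H8O4 = 0.008688 x 180.16 = 1.565 g, so %C9H8O4 = 1.565/2.7265 x 100 = 57.4%.

57.4%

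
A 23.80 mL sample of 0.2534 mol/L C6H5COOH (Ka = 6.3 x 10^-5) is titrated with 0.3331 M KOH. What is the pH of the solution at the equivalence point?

8.68

n(C6H5COOH) = 0.2534 x 0.02380 = 0.006031 mol; V(KOH) at equivalence = 0.006031/0.3331 = 0.01811 L.
At equivalence all the acid is converted to C6H5COO-; total volume = 0.02380 + 0.01811 = 0.04191 L, so [C6H5COO-] = 0.006031/0.04191 = 0.1439 M.
Kb = Kw/Ka = 1.0e-14 / 6.3 x 10^-5 = 1.59e-10.
[OH^-] = sqrt(Kb x [C6H5COO-]) = sqrt(1.59e-10 x 0.1439) = 4.78e-6 M.
pOH = 5.32, so pH = 14.00 - 5.32 = 8.68.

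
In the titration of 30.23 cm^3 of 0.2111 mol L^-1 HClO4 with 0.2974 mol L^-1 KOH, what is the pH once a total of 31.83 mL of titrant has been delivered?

n(acid) = 0.2111 x 0.03023 = 0.006382 mol; n(KOH) added = 0.2974 x 0.03183 = 0.009466 mol.
Base is in excess by 0.009466 - 0.006382 = 0.003085 mol in a total volume of 0.06206 L.
[OH^-] = 0.003085/0.06206 = 0.04970 M, so pOH = 1.30 and pH = 14.00 - 1.30 = 12.70.

12.70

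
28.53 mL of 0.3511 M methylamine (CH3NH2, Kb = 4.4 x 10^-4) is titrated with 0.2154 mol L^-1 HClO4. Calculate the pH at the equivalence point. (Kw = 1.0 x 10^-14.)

5.76

n(CH3NH2) = 0.3511 x 0.02853 = 0.01002 mol; V(HClO4) at equivalence = 0.01002/0.2154 = 0.04650 L.
At equivalence the base is fully converted to CH3NH3+; total volume = 0.07503 L, so [CH3NH3+] = 0.01002/0.07503 = 0.1335 M.
Ka(CH3NH3+) = Kw/Kb = 1.0e-14 / 4.4 x 10^-4 = 2.27e-11.
[H^+] = sqrt(Ka x [CH3NH3+]) = sqrt(2.27e-11 x 0.1335) = 1.74e-6 M.
pH = -log(1.74e-6) = 5.76.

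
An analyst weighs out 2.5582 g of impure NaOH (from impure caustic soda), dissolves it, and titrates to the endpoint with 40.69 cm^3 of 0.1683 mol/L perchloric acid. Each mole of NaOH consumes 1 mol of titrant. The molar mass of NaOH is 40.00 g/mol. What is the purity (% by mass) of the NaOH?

n(HClO4) = 0.1683 x 0.04069 = 0.006848 mol.
n(NaOH) = 0.006848 / 1 = 0.006848 mol.
mass of NaOH = 0.006848 x 40.00 = 0.2739 g.
% purity = 0.2739 / 2.5582 x 100 = 10.7%.

10.7%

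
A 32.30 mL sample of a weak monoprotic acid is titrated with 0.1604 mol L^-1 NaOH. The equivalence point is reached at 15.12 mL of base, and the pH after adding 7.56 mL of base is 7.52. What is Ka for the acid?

3.0 x 10^-8

7.56 mL is half of the equivalence volume, so this is the half-equivalence point where [HA] = [A^-].
At half-equivalence pH = pKa, so pKa = 7.52.
Ka = 10^(-7.52) = 3.0 x 10^-8.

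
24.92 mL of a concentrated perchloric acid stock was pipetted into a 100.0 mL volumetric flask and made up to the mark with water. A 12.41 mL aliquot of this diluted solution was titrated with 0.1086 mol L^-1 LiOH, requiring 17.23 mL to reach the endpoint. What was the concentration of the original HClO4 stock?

n(LiOH) = 0.1086 x 0.01723 = 0.001871 mol.
n(HClO4) in the aliquot = 0.001871 mol.
[diluted HClO4] = 0.001871 / 0.01241 = 0.1508 M.
Dilution factor = 100.0/24.92 = 4.013, so [stock] = 0.1508 x 4.013 = 0.605 M.

0.605 M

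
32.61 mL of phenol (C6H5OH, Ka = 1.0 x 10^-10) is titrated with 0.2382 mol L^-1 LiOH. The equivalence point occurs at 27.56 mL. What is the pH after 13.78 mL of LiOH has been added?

13.78 mL is exactly half the equivalence volume (27.56/2), i.e. the half-equivalence point.
There, n(HA) = n(A^-), so pH = pKa = -log(1.0 x 10^-10) = 10.00.

10.00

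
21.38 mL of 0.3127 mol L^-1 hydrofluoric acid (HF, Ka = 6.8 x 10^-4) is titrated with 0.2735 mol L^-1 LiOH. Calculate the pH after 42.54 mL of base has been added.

12.89

n(acid) = 0.3127 x 0.02138 = 0.006686 mol; n(LiOH) added = 0.2735 x 0.04254 = 0.01163 mol.
Base is in excess by 0.01163 - 0.006686 = 0.004949 mol in a total volume of 0.06392 L.
[OH^-] = 0.004949/0.06392 = 0.07743 M, so pOH = 1.11 and pH = 14.00 - 1.11 = 12.89.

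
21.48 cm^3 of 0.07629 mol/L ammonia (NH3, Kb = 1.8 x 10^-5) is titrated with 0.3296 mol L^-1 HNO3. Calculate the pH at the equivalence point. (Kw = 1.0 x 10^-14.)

5.23

n(NH3) = 0.07629 x 0.02148 = 0.001639 mol; V(HNO3) at equivalence = 0.001639/0.3296 = 0.004972 L.
At equivalence the base is fully converted to NH4+; total volume = 0.02645 L, so [NH4+] = 0.001639/0.02645 = 0.06195 M.
Ka(NH4+) = Kw/Kb = 1.0e-14 / 1.8 x 10^-5 = 5.56e-10.
[H^+] = sqrt(Ka x [NH4+]) = sqrt(5.56e-10 x 0.06195) = 5.87e-6 M.
pH = -log(5.87e-6) = 5.23.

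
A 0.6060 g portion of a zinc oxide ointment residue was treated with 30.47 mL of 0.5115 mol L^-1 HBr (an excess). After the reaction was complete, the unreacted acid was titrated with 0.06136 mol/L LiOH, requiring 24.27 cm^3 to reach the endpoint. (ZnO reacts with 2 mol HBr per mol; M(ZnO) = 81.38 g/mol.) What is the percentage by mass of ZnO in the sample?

Total n(HBr) added = 0.5115 x 0.03047 = 0.01559 mol.
n(LiOH) used = 0.06136 x 0.02427 = 0.001489 mol, which equals the excess n(HBr).
So n(HBr) consumed by the sample = 0.01559 - 0.001489 = 0.01410 mol.
n(ZnO) = 0.01410 / 2 = 0.007048 mol.
mass ZnO = 0.007048 x 81.38 = 0.5736 g, so %ZnO = 0.5736/0.6060 x 100 = 94.6%.

94.6%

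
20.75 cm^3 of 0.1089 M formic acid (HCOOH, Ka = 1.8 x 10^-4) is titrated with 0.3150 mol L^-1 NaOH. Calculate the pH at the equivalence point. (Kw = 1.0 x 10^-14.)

n(HCOOH) = 0.1089 x 0.02075 = 0.002260 mol; V(NaOH) at equivalence = 0.002260/0.3150 = 0.007174 L.
At equivalence all the acid is converted to HCOO-; total volume = 0.02075 + 0.007174 = 0.02792 L, so [HCOO-] = 0.002260/0.02792 = 0.08092 M.
Kb = Kw/Ka = 1.0e-14 / 1.8 x 10^-4 = 5.56e-11.
[OH^-] = sqrt(Kb x [HCOO-]) = sqrt(5.56e-11 x 0.08092) = 2.12e-6 M.
pOH = 5.67, so pH = 14.00 - 5.67 = 8.33.

8.33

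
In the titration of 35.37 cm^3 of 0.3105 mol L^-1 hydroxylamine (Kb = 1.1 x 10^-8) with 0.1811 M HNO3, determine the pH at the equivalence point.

3.49

n(NH2OH) = 0.3105 x 0.03537 = 0.01098 mol; V(HNO3) at equivalence = 0.01098/0.1811 = 0.06064 L.
At equivalence the base is fully converted to NH3OH+; total volume = 0.09601 L, so [NH3OH+] = 0.01098/0.09601 = 0.1144 M.
Ka(NH3OH+) = Kw/Kb = 1.0e-14 / 1.1 x 10^-8 = 9.09e-7.
[H^+] = sqrt(Ka x [NH3OH+]) = sqrt(9.09e-7 x 0.1144) = 0.000322 M.
pH = -log(0.000322) = 3.49.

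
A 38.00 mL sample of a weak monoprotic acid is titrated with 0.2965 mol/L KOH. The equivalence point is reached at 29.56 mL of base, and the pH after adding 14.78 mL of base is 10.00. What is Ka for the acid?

14.78 mL is half of the equivalence volume, so this is the half-equivalence point where [HA] = [A^-].
At half-equivalence pH = pKa, so pKa = 10.00.
Ka = 10^(-10.00) = 1.0 x 10^-10.

1.0 x 10^-10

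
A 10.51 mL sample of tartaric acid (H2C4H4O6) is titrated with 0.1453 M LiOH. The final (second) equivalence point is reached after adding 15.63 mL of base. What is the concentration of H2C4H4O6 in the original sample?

n(LiOH) = 0.1453 x 0.01563 = 0.002271 mol.
At the final (second) equivalence point, 2 mol OH^- react per mol H2C4H4O6, so n(H2C4H4O6) = 0.002271 / 2 = 0.001136 mol.
[H2C4H4O6] = 0.001136 / 0.01051 L = 0.108 M.

0.108 M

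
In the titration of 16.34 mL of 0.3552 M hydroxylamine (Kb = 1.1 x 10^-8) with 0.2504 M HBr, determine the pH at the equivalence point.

n(NH2OH) = 0.3552 x 0.01634 = 0.005804 mol; V(HBr) at equivalence = 0.005804/0.2504 = 0.02318 L.
At equivalence the base is fully converted to NH3OH+; total volume = 0.03952 L, so [NH3OH+] = 0.005804/0.03952 = 0.1469 M.
Ka(NH3OH+) = Kw/Kb = 1.0e-14 / 1.1 x 10^-8 = 9.09e-7.
[H^+] = sqrt(Ka x [NH3OH+]) = sqrt(9.09e-7 x 0.1469) = 0.000365 M.
pH = -log(0.000365) = 3.44.

3.44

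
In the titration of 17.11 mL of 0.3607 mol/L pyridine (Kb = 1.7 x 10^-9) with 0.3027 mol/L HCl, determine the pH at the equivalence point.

n(C5H5N) = 0.3607 x 0.01711 = 0.006172 mol; V(HCl) at equivalence = 0.006172/0.3027 = 0.02039 L.
At equivalence the base is fully converted to C5H5NH+; total volume = 0.03750 L, so [C5H5NH+] = 0.006172/0.03750 = 0.1646 M.
Ka(C5H5NH+) = Kw/Kb = 1.0e-14 / 1.7 x 10^-9 = 5.88e-6.
[H^+] = sqrt(Ka x [C5H5NH+]) = sqrt(5.88e-6 x 0.1646) = 0.000984 M.
pH = -log(0.000984) = 3.01.

3.01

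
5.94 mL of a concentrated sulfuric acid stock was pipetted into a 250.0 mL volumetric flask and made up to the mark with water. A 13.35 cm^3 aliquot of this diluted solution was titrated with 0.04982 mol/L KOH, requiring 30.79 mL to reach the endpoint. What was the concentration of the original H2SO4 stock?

n(KOH) = 0.04982 x 0.03079 = 0.001534 mol.
n(H2SO4) in the aliquot = 0.001534 x 1/2 = 0.0007670 mol.
[diluted H2SO4] = 0.0007670 / 0.01335 = 0.05745 M.
Dilution factor = 250.0/5.940 = 42.09, so [stock] = 0.05745 x 42.09 = 2.42 M.

2.42 M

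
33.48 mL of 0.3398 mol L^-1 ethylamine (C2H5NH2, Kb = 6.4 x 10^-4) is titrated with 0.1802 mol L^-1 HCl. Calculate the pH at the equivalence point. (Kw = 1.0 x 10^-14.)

n(C2H5NH2) = 0.3398 x 0.03348 = 0.01138 mol; V(HCl) at equivalence = 0.01138/0.1802 = 0.06313 L.
At equivalence the base is fully converted to C2H5NH3+; total volume = 0.09661 L, so [C2H5NH3+] = 0.01138/0.09661 = 0.1178 M.
Ka(C2H5NH3+) = Kw/Kb = 1.0e-14 / 6.4 x 10^-4 = 1.56e-11.
[H^+] = sqrt(Ka x [C2H5NH3+]) = sqrt(1.56e-11 x 0.1178) = 1.36e-6 M.
pH = -log(1.36e-6) = 5.87.

5.87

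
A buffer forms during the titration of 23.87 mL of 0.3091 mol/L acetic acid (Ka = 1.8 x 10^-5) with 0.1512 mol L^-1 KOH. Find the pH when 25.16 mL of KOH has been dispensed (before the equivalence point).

4.77

Initial n(CH3COOH) = 0.3091 x 0.02387 = 0.007378 mol.
n(KOH) added = 0.1512 x 0.02516 = 0.003804 mol, converting that many moles of CH3COOH to CH3COO-.
Remaining n(CH3COOH) = 0.003574 mol; n(CH3COO-) = 0.003804 mol.
By Henderson-Hasselbalch, pH = pKa + log([A^-]/[HA]) = 4.74 + log(0.003804/0.003574) = 4.74 + (+0.03) = 4.77.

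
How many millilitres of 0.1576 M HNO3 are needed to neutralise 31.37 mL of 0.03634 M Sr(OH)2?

14.5 mL

n(Sr(OH)2) = 0.03634 mol/L x 0.03137 L = 0.001140 mol.
The neutralisation is 1 Sr(OH)2 : 2 HNO3, so n(HNO3) = 0.001140 x 2/1 = 0.002280 mol.
V(HNO3) = 0.002280 / 0.1576 = 0.01447 L = 14.5 mL.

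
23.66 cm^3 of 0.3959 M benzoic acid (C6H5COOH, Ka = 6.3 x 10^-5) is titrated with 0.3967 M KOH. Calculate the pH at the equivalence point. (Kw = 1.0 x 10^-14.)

n(C6H5COOH) = 0.3959 x 0.02366 = 0.009367 mol; V(KOH) at equivalence = 0.009367/0.3967 = 0.02361 L.
At equivalence all the acid is converted to C6H5COO-; total volume = 0.02366 + 0.02361 = 0.04727 L, so [C6H5COO-] = 0.009367/0.04727 = 0.1981 M.
Kb = Kw/Ka = 1.0e-14 / 6.3 x 10^-5 = 1.59e-10.
[OH^-] = sqrt(Kb x [C6H5COO-]) = sqrt(1.59e-10 x 0.1981) = 5.61e-6 M.
pOH = 5.25, so pH = 14.00 - 5.25 = 8.75.

8.75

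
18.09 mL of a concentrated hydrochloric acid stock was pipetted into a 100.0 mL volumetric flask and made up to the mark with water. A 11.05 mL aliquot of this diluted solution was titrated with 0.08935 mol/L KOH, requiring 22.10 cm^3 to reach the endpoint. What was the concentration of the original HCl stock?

n(KOH) = 0.08935 x 0.02210 = 0.001975 mol.
n(HCl) in the aliquot = 0.001975 mol.
[diluted HCl] = 0.001975 / 0.01105 = 0.1787 M.
Dilution factor = 100.0/18.09 = 5.528, so [stock] = 0.1787 x 5.528 = 0.988 M.

0.988 M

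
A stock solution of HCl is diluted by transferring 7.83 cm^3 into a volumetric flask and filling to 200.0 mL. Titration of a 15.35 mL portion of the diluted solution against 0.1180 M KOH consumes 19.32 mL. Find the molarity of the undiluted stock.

n(KOH) = 0.1180 x 0.01932 = 0.002280 mol.
n(HCl) in the aliquot = 0.002280 mol.
[diluted HCl] = 0.002280 / 0.01535 = 0.1485 M.
Dilution factor = 200.0/7.830 = 25.54, so [stock] = 0.1485 x 25.54 = 3.79 M.

3.79 M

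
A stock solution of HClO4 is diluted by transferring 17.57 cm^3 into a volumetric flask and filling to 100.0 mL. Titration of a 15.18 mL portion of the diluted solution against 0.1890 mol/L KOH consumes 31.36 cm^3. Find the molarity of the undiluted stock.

2.22 M

n(KOH) = 0.1890 x 0.03136 = 0.005927 mol.
n(HClO4) in the aliquot = 0.005927 mol.
[diluted HClO4] = 0.005927 / 0.01518 = 0.3905 M.
Dilution factor = 100.0/17.57 = 5.692, so [stock] = 0.3905 x 5.692 = 2.22 M.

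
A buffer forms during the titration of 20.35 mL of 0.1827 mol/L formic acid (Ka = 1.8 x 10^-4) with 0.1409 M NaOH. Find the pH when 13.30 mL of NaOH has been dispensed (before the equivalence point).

Initial n(HCOOH) = 0.1827 x 0.02035 = 0.003718 mol.
n(NaOH) added = 0.1409 x 0.01330 = 0.001874 mol, converting that many moles of HCOOH to HCOO-.
Remaining n(HCOOH) = 0.001844 mol; n(HCOO-) = 0.001874 mol.
By Henderson-Hasselbalch, pH = pKa + log([A^-]/[HA]) = 3.74 + log(0.001874/0.001844) = 3.74 + (+0.01) = 3.75.

3.75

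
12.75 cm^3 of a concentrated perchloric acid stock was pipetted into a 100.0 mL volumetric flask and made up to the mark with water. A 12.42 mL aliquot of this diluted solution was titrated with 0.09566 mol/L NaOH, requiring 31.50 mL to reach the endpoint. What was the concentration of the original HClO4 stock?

1.90 M

n(NaOH) = 0.09566 x 0.03150 = 0.003013 mol.
n(HClO4) in the aliquot = 0.003013 mol.
[diluted HClO4] = 0.003013 / 0.01242 = 0.2426 M.
Dilution factor = 100.0/12.75 = 7.843, so [stock] = 0.2426 x 7.843 = 1.90 M.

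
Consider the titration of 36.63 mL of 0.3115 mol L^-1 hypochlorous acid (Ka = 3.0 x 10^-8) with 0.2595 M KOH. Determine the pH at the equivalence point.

10.34

n(HClO) = 0.3115 x 0.03663 = 0.01141 mol; V(KOH) at equivalence = 0.01141/0.2595 = 0.04397 L.
At equivalence all the acid is converted to ClO-; total volume = 0.03663 + 0.04397 = 0.08060 L, so [ClO-] = 0.01141/0.08060 = 0.1416 M.
Kb = Kw/Ka = 1.0e-14 / 3.0 x 10^-8 = 3.33e-7.
[OH^-] = sqrt(Kb x [ClO-]) = sqrt(3.33e-7 x 0.1416) = 0.000217 M.
pOH = 3.66, so pH = 14.00 - 3.66 = 10.34.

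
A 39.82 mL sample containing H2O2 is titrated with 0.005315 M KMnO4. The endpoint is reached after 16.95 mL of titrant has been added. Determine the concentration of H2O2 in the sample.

0.00566 M

n(KMnO4) = 0.005315 x 0.01695 = 9.009e-5 mol.
From the balanced equation, 2 mol KMnO4 reacts with 5 mol H2O2, so n(H2O2) = 9.009e-5 x 5/2 = 0.0002252 mol.
[H2O2] = 0.0002252 / 0.03982 L = 0.00566 M.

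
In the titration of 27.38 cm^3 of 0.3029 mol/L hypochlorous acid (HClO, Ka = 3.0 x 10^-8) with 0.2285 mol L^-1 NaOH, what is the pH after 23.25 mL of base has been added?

Initial n(HClO) = 0.3029 x 0.02738 = 0.008293 mol.
n(NaOH) added = 0.2285 x 0.02325 = 0.005313 mol, converting that many moles of HClO to ClO-.
Remaining n(HClO) = 0.002981 mol; n(ClO-) = 0.005313 mol.
By Henderson-Hasselbalch, pH = pKa + log([A^-]/[HA]) = 7.52 + log(0.005313/0.002981) = 7.52 + (+0.25) = 7.77.

7.77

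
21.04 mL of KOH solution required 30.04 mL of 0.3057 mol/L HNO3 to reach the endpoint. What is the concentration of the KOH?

0.436 M

n(HNO3) delivered = 0.3057 x 0.03004 = 0.009183 mol.
For a 1:1 reaction, n(KOH) = 0.009183 mol.
[KOH] = 0.009183 mol / 0.02104 L = 0.436 M.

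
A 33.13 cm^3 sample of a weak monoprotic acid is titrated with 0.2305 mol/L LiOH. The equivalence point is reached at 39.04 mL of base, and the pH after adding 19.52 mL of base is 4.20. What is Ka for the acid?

6.3 x 10^-5

19.52 mL is half of the equivalence volume, so this is the half-equivalence point where [HA] = [A^-].
At half-equivalence pH = pKa, so pKa = 4.20.
Ka = 10^(-4.20) = 6.3 x 10^-5.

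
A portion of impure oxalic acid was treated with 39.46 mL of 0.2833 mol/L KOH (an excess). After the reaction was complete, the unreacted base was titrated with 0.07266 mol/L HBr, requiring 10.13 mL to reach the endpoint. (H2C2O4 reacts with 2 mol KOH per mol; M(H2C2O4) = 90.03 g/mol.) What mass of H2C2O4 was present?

Total n(KOH) added = 0.2833 x 0.03946 = 0.01118 mol.
n(HBr) used = 0.07266 x 0.01013 = 0.0007360 mol, which equals the excess n(KOH).
So n(KOH) consumed by the sample = 0.01118 - 0.0007360 = 0.01044 mol.
n(H2C2O4) = 0.01044 / 2 = 0.005221 mol.
mass = 0.005221 mol x 90.03 g/mol = 0.470 g.

0.470 g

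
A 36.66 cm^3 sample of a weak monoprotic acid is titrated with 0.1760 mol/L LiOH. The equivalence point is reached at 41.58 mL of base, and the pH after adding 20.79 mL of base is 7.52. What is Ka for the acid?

3.0 x 10^-8

20.79 mL is half of the equivalence volume, so this is the half-equivalence point where [HA] = [A^-].
At half-equivalence pH = pKa, so pKa = 7.52.
Ka = 10^(-7.52) = 3.0 x 10^-8.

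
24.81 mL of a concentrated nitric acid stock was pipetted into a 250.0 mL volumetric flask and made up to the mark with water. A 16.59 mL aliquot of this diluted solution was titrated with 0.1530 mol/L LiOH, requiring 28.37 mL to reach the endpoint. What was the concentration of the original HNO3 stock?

n(LiOH) = 0.1530 x 0.02837 = 0.004341 mol.
n(HNO3) in the aliquot = 0.004341 mol.
[diluted HNO3] = 0.004341 / 0.01659 = 0.2616 M.
Dilution factor = 250.0/24.81 = 10.08, so [stock] = 0.2616 x 10.08 = 2.64 M.

2.64 M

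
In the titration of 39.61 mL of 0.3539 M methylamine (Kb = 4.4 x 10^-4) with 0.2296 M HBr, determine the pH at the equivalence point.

5.75

n(CH3NH2) = 0.3539 x 0.03961 = 0.01402 mol; V(HBr) at equivalence = 0.01402/0.2296 = 0.06105 L.
At equivalence the base is fully converted to CH3NH3+; total volume = 0.1007 L, so [CH3NH3+] = 0.01402/0.1007 = 0.1393 M.
Ka(CH3NH3+) = Kw/Kb = 1.0e-14 / 4.4 x 10^-4 = 2.27e-11.
[H^+] = sqrt(Ka x [CH3NH3+]) = sqrt(2.27e-11 x 0.1393) = 1.78e-6 M.
pH = -log(1.78e-6) = 5.75.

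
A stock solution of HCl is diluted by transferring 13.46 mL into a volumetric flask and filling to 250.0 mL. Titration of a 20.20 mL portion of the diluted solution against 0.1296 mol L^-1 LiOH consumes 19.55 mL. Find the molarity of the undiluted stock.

2.33 M

n(LiOH) = 0.1296 x 0.01955 = 0.002534 mol.
n(HCl) in the aliquot = 0.002534 mol.
[diluted HCl] = 0.002534 / 0.02020 = 0.1254 M.
Dilution factor = 250.0/13.46 = 18.57, so [stock] = 0.1254 x 18.57 = 2.33 M.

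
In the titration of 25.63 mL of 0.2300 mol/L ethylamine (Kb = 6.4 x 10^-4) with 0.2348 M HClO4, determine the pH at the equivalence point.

n(C2H5NH2) = 0.2300 x 0.02563 = 0.005895 mol; V(HClO4) at equivalence = 0.005895/0.2348 = 0.02511 L.
At equivalence the base is fully converted to C2H5NH3+; total volume = 0.05074 L, so [C2H5NH3+] = 0.005895/0.05074 = 0.1162 M.
Ka(C2H5NH3+) = Kw/Kb = 1.0e-14 / 6.4 x 10^-4 = 1.56e-11.
[H^+] = sqrt(Ka x [C2H5NH3+]) = sqrt(1.56e-11 x 0.1162) = 1.35e-6 M.
pH = -log(1.35e-6) = 5.87.

5.87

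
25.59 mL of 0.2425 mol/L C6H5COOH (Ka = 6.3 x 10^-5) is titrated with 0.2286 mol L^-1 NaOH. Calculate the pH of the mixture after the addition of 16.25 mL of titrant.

4.37

Initial n(C6H5COOH) = 0.2425 x 0.02559 = 0.006206 mol.
n(NaOH) added = 0.2286 x 0.01625 = 0.003715 mol, converting that many moles of C6H5COOH to C6H5COO-.
Remaining n(C6H5COOH) = 0.002491 mol; n(C6H5COO-) = 0.003715 mol.
By Henderson-Hasselbalch, pH = pKa + log([A^-]/[HA]) = 4.20 + log(0.003715/0.002491) = 4.20 + (+0.17) = 4.37.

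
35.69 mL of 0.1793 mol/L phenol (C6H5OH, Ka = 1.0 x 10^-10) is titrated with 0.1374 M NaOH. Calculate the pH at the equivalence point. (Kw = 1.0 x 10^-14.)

n(C6H5OH) = 0.1793 x 0.03569 = 0.006399 mol; V(NaOH) at equivalence = 0.006399/0.1374 = 0.04657 L.
At equivalence all the acid is converted to C6H5O-; total volume = 0.03569 + 0.04657 = 0.08226 L, so [C6H5O-] = 0.006399/0.08226 = 0.07779 M.
Kb = Kw/Ka = 1.0e-14 / 1.0 x 10^-10 = 0.000100.
[OH^-] = sqrt(Kb x [C6H5O-]) = sqrt(0.000100 x 0.07779) = 0.00279 M.
pOH = 2.55, so pH = 14.00 - 2.55 = 11.45.

11.45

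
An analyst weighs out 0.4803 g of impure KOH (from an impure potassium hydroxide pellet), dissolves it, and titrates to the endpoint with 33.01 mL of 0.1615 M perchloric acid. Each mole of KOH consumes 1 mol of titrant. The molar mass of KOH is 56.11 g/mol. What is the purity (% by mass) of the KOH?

62.3%

n(HClO4) = 0.1615 x 0.03301 = 0.005331 mol.
n(KOH) = 0.005331 / 1 = 0.005331 mol.
mass of KOH = 0.005331 x 56.11 = 0.2991 g.
% purity = 0.2991 / 0.4803 x 100 = 62.3%.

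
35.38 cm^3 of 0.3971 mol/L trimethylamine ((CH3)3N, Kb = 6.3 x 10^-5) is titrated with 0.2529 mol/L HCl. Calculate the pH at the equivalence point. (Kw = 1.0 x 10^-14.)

5.31

n((CH3)3N) = 0.3971 x 0.03538 = 0.01405 mol; V(HCl) at equivalence = 0.01405/0.2529 = 0.05555 L.
At equivalence the base is fully converted to (CH3)3NH+; total volume = 0.09093 L, so [(CH3)3NH+] = 0.01405/0.09093 = 0.1545 M.
Ka((CH3)3NH+) = Kw/Kb = 1.0e-14 / 6.3 x 10^-5 = 1.59e-10.
[H^+] = sqrt(Ka x [(CH3)3NH+]) = sqrt(1.59e-10 x 0.1545) = 4.95e-6 M.
pH = -log(4.95e-6) = 5.31.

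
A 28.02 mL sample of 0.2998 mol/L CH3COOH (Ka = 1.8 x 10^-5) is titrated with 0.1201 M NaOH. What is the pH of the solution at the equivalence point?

n(CH3COOH) = 0.2998 x 0.02802 = 0.008400 mol; V(NaOH) at equivalence = 0.008400/0.1201 = 0.06995 L.
At equivalence all the acid is converted to CH3COO-; total volume = 0.02802 + 0.06995 = 0.09797 L, so [CH3COO-] = 0.008400/0.09797 = 0.08575 M.
Kb = Kw/Ka = 1.0e-14 / 1.8 x 10^-5 = 5.56e-10.
[OH^-] = sqrt(Kb x [CH3COO-]) = sqrt(5.56e-10 x 0.08575) = 6.90e-6 M.
pOH = 5.16, so pH = 14.00 - 5.16 = 8.84.

8.84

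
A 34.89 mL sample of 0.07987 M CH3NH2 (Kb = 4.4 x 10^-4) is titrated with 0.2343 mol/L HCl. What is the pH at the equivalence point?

5.93

n(CH3NH2) = 0.07987 x 0.03489 = 0.002787 mol; V(HCl) at equivalence = 0.002787/0.2343 = 0.01189 L.
At equivalence the base is fully converted to CH3NH3+; total volume = 0.04678 L, so [CH3NH3+] = 0.002787/0.04678 = 0.05957 M.
Ka(CH3NH3+) = Kw/Kb = 1.0e-14 / 4.4 x 10^-4 = 2.27e-11.
[H^+] = sqrt(Ka x [CH3NH3+]) = sqrt(2.27e-11 x 0.05957) = 1.16e-6 M.
pH = -log(1.16e-6) = 5.93.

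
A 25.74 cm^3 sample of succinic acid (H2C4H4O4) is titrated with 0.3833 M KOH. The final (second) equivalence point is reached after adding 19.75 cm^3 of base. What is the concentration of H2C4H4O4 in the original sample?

n(KOH) = 0.3833 x 0.01975 = 0.007570 mol.
At the final (second) equivalence point, 2 mol OH^- react per mol H2C4H4O4, so n(H2C4H4O4) = 0.007570 / 2 = 0.003785 mol.
[H2C4H4O4] = 0.003785 / 0.02574 L = 0.147 M.

0.147 M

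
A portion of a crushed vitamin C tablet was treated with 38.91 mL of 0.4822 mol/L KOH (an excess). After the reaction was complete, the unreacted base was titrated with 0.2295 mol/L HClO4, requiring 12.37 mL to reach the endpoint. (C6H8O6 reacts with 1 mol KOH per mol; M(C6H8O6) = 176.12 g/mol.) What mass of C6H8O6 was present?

2.80 g

Total n(KOH) added = 0.4822 x 0.03891 = 0.01876 mol.
n(HClO4) used = 0.2295 x 0.01237 = 0.002839 mol, which equals the excess n(KOH).
So n(KOH) consumed by the sample = 0.01876 - 0.002839 = 0.01592 mol.
n(C6H8O6) = 0.01592 / 1 = 0.01592 mol.
mass = 0.01592 mol x 176.12 g/mol = 2.80 g.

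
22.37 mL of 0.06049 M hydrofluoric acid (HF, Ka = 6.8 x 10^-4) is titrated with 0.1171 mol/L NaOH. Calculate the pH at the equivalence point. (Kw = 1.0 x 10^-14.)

n(HF) = 0.06049 x 0.02237 = 0.001353 mol; V(NaOH) at equivalence = 0.001353/0.1171 = 0.01156 L.
At equivalence all the acid is converted to F-; total volume = 0.02237 + 0.01156 = 0.03393 L, so [F-] = 0.001353/0.03393 = 0.03989 M.
Kb = Kw/Ka = 1.0e-14 / 6.8 x 10^-4 = 1.47e-11.
[OH^-] = sqrt(Kb x [F-]) = sqrt(1.47e-11 x 0.03989) = 7.66e-7 M.
pOH = 6.12, so pH = 14.00 - 6.12 = 7.88.

7.88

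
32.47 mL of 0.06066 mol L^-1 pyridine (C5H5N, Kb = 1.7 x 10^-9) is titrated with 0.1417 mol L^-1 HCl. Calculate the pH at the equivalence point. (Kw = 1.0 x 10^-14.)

n(C5H5N) = 0.06066 x 0.03247 = 0.001970 mol; V(HCl) at equivalence = 0.001970/0.1417 = 0.01390 L.
At equivalence the base is fully converted to C5H5NH+; total volume = 0.04637 L, so [C5H5NH+] = 0.001970/0.04637 = 0.04248 M.
Ka(C5H5NH+) = Kw/Kb = 1.0e-14 / 1.7 x 10^-9 = 5.88e-6.
[H^+] = sqrt(Ka x [C5H5NH+]) = sqrt(5.88e-6 x 0.04248) = 0.000500 M.
pH = -log(0.000500) = 3.30.

3.30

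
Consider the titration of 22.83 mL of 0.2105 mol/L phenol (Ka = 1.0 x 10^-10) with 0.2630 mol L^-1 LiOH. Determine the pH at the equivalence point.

11.53

n(C6H5OH) = 0.2105 x 0.02283 = 0.004806 mol; V(LiOH) at equivalence = 0.004806/0.2630 = 0.01827 L.
At equivalence all the acid is converted to C6H5O-; total volume = 0.02283 + 0.01827 = 0.04110 L, so [C6H5O-] = 0.004806/0.04110 = 0.1169 M.
Kb = Kw/Ka = 1.0e-14 / 1.0 x 10^-10 = 0.000100.
[OH^-] = sqrt(Kb x [C6H5O-]) = sqrt(0.000100 x 0.1169) = 0.00342 M.
pOH = 2.47, so pH = 14.00 - 2.47 = 11.53.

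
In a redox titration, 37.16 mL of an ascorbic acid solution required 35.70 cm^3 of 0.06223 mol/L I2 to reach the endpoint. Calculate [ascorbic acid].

n(I2) = 0.06223 x 0.03570 = 0.002222 mol.
From the balanced equation, 1 mol I2 reacts with 1 mol ascorbic acid, so n(ascorbic acid) = 0.002222 x 1/1 = 0.002222 mol.
[ascorbic acid] = 0.002222 / 0.03716 L = 0.0598 M.

0.0598 M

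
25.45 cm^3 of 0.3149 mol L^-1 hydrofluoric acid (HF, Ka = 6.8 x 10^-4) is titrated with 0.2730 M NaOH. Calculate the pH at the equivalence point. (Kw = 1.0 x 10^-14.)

n(HF) = 0.3149 x 0.02545 = 0.008014 mol; V(NaOH) at equivalence = 0.008014/0.2730 = 0.02936 L.
At equivalence all the acid is converted to F-; total volume = 0.02545 + 0.02936 = 0.05481 L, so [F-] = 0.008014/0.05481 = 0.1462 M.
Kb = Kw/Ka = 1.0e-14 / 6.8 x 10^-4 = 1.47e-11.
[OH^-] = sqrt(Kb x [F-]) = sqrt(1.47e-11 x 0.1462) = 1.47e-6 M.
pOH = 5.83, so pH = 14.00 - 5.83 = 8.17.

8.17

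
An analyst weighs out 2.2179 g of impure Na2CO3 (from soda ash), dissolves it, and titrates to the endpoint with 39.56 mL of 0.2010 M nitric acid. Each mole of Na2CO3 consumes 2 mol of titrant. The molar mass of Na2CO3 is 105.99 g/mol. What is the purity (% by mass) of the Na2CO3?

19.0%

n(HNO3) = 0.2010 x 0.03956 = 0.007952 mol.
n(Na2CO3) = 0.007952 / 2 = 0.003976 mol.
mass of Na2CO3 = 0.003976 x 105.99 = 0.4214 g.
% purity = 0.4214 / 2.2179 x 100 = 19.0%.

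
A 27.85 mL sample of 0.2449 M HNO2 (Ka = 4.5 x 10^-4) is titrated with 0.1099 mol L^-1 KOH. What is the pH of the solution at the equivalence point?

n(HNO2) = 0.2449 x 0.02785 = 0.006820 mol; V(KOH) at equivalence = 0.006820/0.1099 = 0.06206 L.
At equivalence all the acid is converted to NO2-; total volume = 0.02785 + 0.06206 = 0.08991 L, so [NO2-] = 0.006820/0.08991 = 0.07586 M.
Kb = Kw/Ka = 1.0e-14 / 4.5 x 10^-4 = 2.22e-11.
[OH^-] = sqrt(Kb x [NO2-]) = sqrt(2.22e-11 x 0.07586) = 1.30e-6 M.
pOH = 5.89, so pH = 14.00 - 5.89 = 8.11.

8.11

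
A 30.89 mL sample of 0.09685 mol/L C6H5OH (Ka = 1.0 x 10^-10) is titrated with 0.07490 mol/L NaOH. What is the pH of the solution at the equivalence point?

11.31

n(C6H5OH) = 0.09685 x 0.03089 = 0.002992 mol; V(NaOH) at equivalence = 0.002992/0.07490 = 0.03994 L.
At equivalence all the acid is converted to C6H5O-; total volume = 0.03089 + 0.03994 = 0.07083 L, so [C6H5O-] = 0.002992/0.07083 = 0.04224 M.
Kb = Kw/Ka = 1.0e-14 / 1.0 x 10^-10 = 0.000100.
[OH^-] = sqrt(Kb x [C6H5O-]) = sqrt(0.000100 x 0.04224) = 0.00206 M.
pOH = 2.69, so pH = 14.00 - 2.69 = 11.31.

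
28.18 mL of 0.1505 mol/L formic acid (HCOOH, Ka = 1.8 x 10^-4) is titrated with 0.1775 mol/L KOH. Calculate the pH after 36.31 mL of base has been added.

n(acid) = 0.1505 x 0.02818 = 0.004241 mol; n(KOH) added = 0.1775 x 0.03631 = 0.006445 mol.
Base is in excess by 0.006445 - 0.004241 = 0.002204 mol in a total volume of 0.06449 L.
[OH^-] = 0.002204/0.06449 = 0.03417 M, so pOH = 1.47 and pH = 14.00 - 1.47 = 12.53.

12.53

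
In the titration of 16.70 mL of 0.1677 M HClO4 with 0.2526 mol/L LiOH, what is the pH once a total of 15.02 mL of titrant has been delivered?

n(acid) = 0.1677 x 0.01670 = 0.002801 mol; n(LiOH) added = 0.2526 x 0.01502 = 0.003794 mol.
Base is in excess by 0.003794 - 0.002801 = 0.0009935 mol in a total volume of 0.03172 L.
[OH^-] = 0.0009935/0.03172 = 0.03132 M, so pOH = 1.50 and pH = 14.00 - 1.50 = 12.50.

12.50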